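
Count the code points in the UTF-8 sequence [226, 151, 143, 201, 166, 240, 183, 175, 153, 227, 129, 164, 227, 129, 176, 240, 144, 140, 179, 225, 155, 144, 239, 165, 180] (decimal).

8

Byte at offset 0: 0xE2 = 11100010 → 3-byte char (#1). Advance 3.
Byte at offset 3: 0xC9 = 11001001 → 2-byte char (#2). Advance 2.
Byte at offset 5: 0xF0 = 11110000 → 4-byte char (#3). Advance 4.
Byte at offset 9: 0xE3 = 11100011 → 3-byte char (#4). Advance 3.
Byte at offset 12: 0xE3 = 11100011 → 3-byte char (#5). Advance 3.
Byte at offset 15: 0xF0 = 11110000 → 4-byte char (#6). Advance 4.
Byte at offset 19: 0xE1 = 11100001 → 3-byte char (#7). Advance 3.
Byte at offset 22: 0xEF = 11101111 → 3-byte char (#8). Advance 3.
Reached end at offset 25 after 8 code points.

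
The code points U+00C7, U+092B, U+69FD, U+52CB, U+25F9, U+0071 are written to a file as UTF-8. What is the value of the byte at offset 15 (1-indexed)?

1-indexed offset 15 is 0-indexed offset 14.
U+00C7 → 2-byte form C3 87 at offsets 0–1.
U+092B → 3-byte form E0 A4 AB at offsets 2–4.
U+69FD → 3-byte form E6 A7 BD at offsets 5–7.
U+52CB → 3-byte form E5 8B 8B at offsets 8–10.
U+25F9 → 3-byte form E2 97 B9 at offsets 11–13.
U+0071 → 1-byte form 71 at offsets 14–14.
Offset 14 falls in char 6's range; it's byte 1 of 71 = 0x71.

0x71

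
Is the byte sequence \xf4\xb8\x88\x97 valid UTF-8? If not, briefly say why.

invalid (encodes a value above U+10FFFF)

Leading byte 0xF4 = 11110100 → 4-byte form.
Payload = 0x138217, which exceeds U+10FFFF, the maximum Unicode code point. (Leading bytes F5–FF, or F4 followed by ≥ 0x90, are invalid.)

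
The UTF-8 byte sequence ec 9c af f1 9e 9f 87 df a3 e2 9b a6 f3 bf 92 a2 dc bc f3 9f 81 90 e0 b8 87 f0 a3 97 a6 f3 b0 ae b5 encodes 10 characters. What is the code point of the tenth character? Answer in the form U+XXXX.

Offset 0: leading byte 0xEC = 11101100 → 3-byte char #1 = EC 9C AF.
Offset 3: leading byte 0xF1 = 11110001 → 4-byte char #2 = F1 9E 9F 87.
Offset 7: leading byte 0xDF = 11011111 → 2-byte char #3 = DF A3.
Offset 9: leading byte 0xE2 = 11100010 → 3-byte char #4 = E2 9B A6.
Offset 12: leading byte 0xF3 = 11110011 → 4-byte char #5 = F3 BF 92 A2.
Offset 16: leading byte 0xDC = 11011100 → 2-byte char #6 = DC BC.
Offset 18: leading byte 0xF3 = 11110011 → 4-byte char #7 = F3 9F 81 90.
Offset 22: leading byte 0xE0 = 11100000 → 3-byte char #8 = E0 B8 87.
Offset 25: leading byte 0xF0 = 11110000 → 4-byte char #9 = F0 A3 97 A6.
Offset 29: leading byte 0xF3 = 11110011 → 4-byte char #10 = F3 B0 AE B5.
Leading byte 0xF3 = 11110011 matches 11110xxx → 4-byte sequence.
Byte 1: 0xF3 = 11110011, payload 011 (3 bits).
Byte 2: 0xB0 = 10110000 (10xxxxxx ✓), payload 110000.
Byte 3: 0xAE = 10101110 (10xxxxxx ✓), payload 101110.
Byte 4: 0xB5 = 10110101 (10xxxxxx ✓), payload 110101.
Concatenate: 011110000101110110101 = 0xF0BB5 (21 bits → U+F0BB5).

U+F0BB5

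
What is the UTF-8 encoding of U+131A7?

U+131A7 = 0x131A7 = 78247 decimal. In range U+10000–U+10FFFF → 4-byte form: 11110xxx 10xxxxxx 10xxxxxx 10xxxxxx.
Binary (21 bits): 000010011000110100111.
Split 3+6+6+6: 000 | 010011 | 000110 | 100111.
Byte 1: 11110000 = 0xF0.
Byte 2: 10010011 = 0x93.
Byte 3: 10000110 = 0x86.
Byte 4: 10100111 = 0xA7.

F0 93 86 A7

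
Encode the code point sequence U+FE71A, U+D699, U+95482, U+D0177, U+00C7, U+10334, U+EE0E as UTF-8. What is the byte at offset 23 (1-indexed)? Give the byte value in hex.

1-indexed offset 23 is 0-indexed offset 22.
U+FE71A → 4-byte form F3 BE 9C 9A at offsets 0–3.
U+D699 → 3-byte form ED 9A 99 at offsets 4–6.
U+95482 → 4-byte form F2 95 92 82 at offsets 7–10.
U+D0177 → 4-byte form F3 90 85 B7 at offsets 11–14.
U+00C7 → 2-byte form C3 87 at offsets 15–16.
U+10334 → 4-byte form F0 90 8C B4 at offsets 17–20.
U+EE0E → 3-byte form EE B8 8E at offsets 21–23.
Offset 22 falls in char 7's range; it's byte 2 of EE B8 8E = 0xB8.

0xB8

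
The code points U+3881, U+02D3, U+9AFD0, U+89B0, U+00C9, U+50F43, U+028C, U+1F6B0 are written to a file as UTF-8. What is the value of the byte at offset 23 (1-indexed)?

1-indexed offset 23 is 0-indexed offset 22.
U+3881 → 3-byte form E3 A2 81 at offsets 0–2.
U+02D3 → 2-byte form CB 93 at offsets 3–4.
U+9AFD0 → 4-byte form F2 9A BF 90 at offsets 5–8.
U+89B0 → 3-byte form E8 A6 B0 at offsets 9–11.
U+00C9 → 2-byte form C3 89 at offsets 12–13.
U+50F43 → 4-byte form F1 90 BD 83 at offsets 14–17.
U+028C → 2-byte form CA 8C at offsets 18–19.
U+1F6B0 → 4-byte form F0 9F 9A B0 at offsets 20–23.
Offset 22 falls in char 8's range; it's byte 3 of F0 9F 9A B0 = 0x9A.

0x9A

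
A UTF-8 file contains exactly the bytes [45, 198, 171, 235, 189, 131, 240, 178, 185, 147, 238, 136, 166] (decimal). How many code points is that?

5

Byte at offset 0: 0x2D = 00101101 → 1-byte char (#1). Advance 1.
Byte at offset 1: 0xC6 = 11000110 → 2-byte char (#2). Advance 2.
Byte at offset 3: 0xEB = 11101011 → 3-byte char (#3). Advance 3.
Byte at offset 6: 0xF0 = 11110000 → 4-byte char (#4). Advance 4.
Byte at offset 10: 0xEE = 11101110 → 3-byte char (#5). Advance 3.
Reached end at offset 13 after 5 code points.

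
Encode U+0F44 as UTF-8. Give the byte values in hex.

E0 BD 84

U+0F44 = 0xF44 = 3908 decimal. In range U+0800–U+FFFF → 3-byte form: 1110xxxx 10xxxxxx 10xxxxxx.
Binary (16 bits): 0000111101000100.
Split 4+6+6: 0000 | 111101 | 000100.
Byte 1: 11100000 = 0xE0.
Byte 2: 10111101 = 0xBD.
Byte 3: 10000100 = 0x84.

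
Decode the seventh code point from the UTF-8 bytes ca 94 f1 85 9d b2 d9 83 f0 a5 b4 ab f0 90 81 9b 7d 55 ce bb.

Offset 0: leading byte 0xCA = 11001010 → 2-byte char #1 = CA 94.
Offset 2: leading byte 0xF1 = 11110001 → 4-byte char #2 = F1 85 9D B2.
Offset 6: leading byte 0xD9 = 11011001 → 2-byte char #3 = D9 83.
Offset 8: leading byte 0xF0 = 11110000 → 4-byte char #4 = F0 A5 B4 AB.
Offset 12: leading byte 0xF0 = 11110000 → 4-byte char #5 = F0 90 81 9B.
Offset 16: leading byte 0x7D = 01111101 → 1-byte char #6 = 7D.
Offset 17: leading byte 0x55 = 01010101 → 1-byte char #7 = 55.
Leading byte 0x55 = 01010101 matches 0xxxxxxx → 1-byte sequence.
Byte 1: 0x55 = 01010101, payload 1010101 (7 bits).
Concatenate: 1010101 = 0x55 (7 bits → U+0055).

U+0055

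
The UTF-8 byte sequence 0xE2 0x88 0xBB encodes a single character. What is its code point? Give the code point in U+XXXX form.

Leading byte 0xE2 = 11100010 matches 1110xxxx → 3-byte sequence.
Byte 1: 0xE2 = 11100010, payload 0010 (4 bits).
Byte 2: 0x88 = 10001000 (10xxxxxx ✓), payload 001000.
Byte 3: 0xBB = 10111011 (10xxxxxx ✓), payload 111011.
Concatenate: 0010001000111011 = 0x223B (16 bits → U+223B).

U+223B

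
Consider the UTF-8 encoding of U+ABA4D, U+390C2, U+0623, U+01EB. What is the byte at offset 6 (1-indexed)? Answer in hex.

1-indexed offset 6 is 0-indexed offset 5.
U+ABA4D → 4-byte form F2 AB A9 8D at offsets 0–3.
U+390C2 → 4-byte form F0 B9 83 82 at offsets 4–7.
Offset 5 falls in char 2's range; it's byte 2 of F0 B9 83 82 = 0xB9.

0xB9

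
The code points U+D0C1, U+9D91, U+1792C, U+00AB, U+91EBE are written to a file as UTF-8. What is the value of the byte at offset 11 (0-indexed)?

U+D0C1 → 3-byte form ED 83 81 at offsets 0–2.
U+9D91 → 3-byte form E9 B6 91 at offsets 3–5.
U+1792C → 4-byte form F0 97 A4 AC at offsets 6–9.
U+00AB → 2-byte form C2 AB at offsets 10–11.
Offset 11 falls in char 4's range; it's byte 2 of C2 AB = 0xAB.

0xAB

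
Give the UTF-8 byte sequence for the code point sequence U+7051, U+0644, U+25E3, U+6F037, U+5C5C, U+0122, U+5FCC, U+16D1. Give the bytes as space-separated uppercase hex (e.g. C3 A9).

U+7051: 3-byte form → E7 81 91.
U+0644: 2-byte form → D9 84.
U+25E3: 3-byte form → E2 97 A3.
U+6F037: 4-byte form → F1 AF 80 B7.
U+5C5C: 3-byte form → E5 B1 9C.
U+0122: 2-byte form → C4 A2.
U+5FCC: 3-byte form → E5 BF 8C.
U+16D1: 3-byte form → E1 9B 91.
Concatenated (23 bytes): E7 81 91 D9 84 E2 97 A3 F1 AF 80 B7 E5 B1 9C C4 A2 E5 BF 8C E1 9B 91.

E7 81 91 D9 84 E2 97 A3 F1 AF 80 B7 E5 B1 9C C4 A2 E5 BF 8C E1 9B 91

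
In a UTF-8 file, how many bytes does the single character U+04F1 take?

U+04F1 = 0x4F1. UTF-8 uses 1 byte below 0x80, 2 below 0x800, 3 below 0x10000, 4 up to 0x10FFFF. 0x4F1 is in U+0080–U+07FF → 2 bytes.

2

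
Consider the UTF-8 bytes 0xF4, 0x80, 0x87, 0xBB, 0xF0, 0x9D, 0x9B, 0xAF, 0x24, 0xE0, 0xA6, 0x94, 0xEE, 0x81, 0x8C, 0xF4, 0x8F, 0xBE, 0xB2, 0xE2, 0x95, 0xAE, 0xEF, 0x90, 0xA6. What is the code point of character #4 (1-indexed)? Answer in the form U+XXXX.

U+0994

Offset 0: leading byte 0xF4 = 11110100 → 4-byte char #1 = F4 80 87 BB.
Offset 4: leading byte 0xF0 = 11110000 → 4-byte char #2 = F0 9D 9B AF.
Offset 8: leading byte 0x24 = 00100100 → 1-byte char #3 = 24.
Offset 9: leading byte 0xE0 = 11100000 → 3-byte char #4 = E0 A6 94.
Leading byte 0xE0 = 11100000 matches 1110xxxx → 3-byte sequence.
Byte 1: 0xE0 = 11100000, payload 0000 (4 bits).
Byte 2: 0xA6 = 10100110 (10xxxxxx ✓), payload 100110.
Byte 3: 0x94 = 10010100 (10xxxxxx ✓), payload 010100.
Concatenate: 0000100110010100 = 0x994 (16 bits → U+0994).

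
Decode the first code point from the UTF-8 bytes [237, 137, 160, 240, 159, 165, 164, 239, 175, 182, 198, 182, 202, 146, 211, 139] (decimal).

Offset 0: leading byte 0xED = 11101101 → 3-byte char #1 = ED 89 A0.
Leading byte 0xED = 11101101 matches 1110xxxx → 3-byte sequence.
Byte 1: 0xED = 11101101, payload 1101 (4 bits).
Byte 2: 0x89 = 10001001 (10xxxxxx ✓), payload 001001.
Byte 3: 0xA0 = 10100000 (10xxxxxx ✓), payload 100000.
Concatenate: 1101001001100000 = 0xD260 (16 bits → U+D260).

U+D260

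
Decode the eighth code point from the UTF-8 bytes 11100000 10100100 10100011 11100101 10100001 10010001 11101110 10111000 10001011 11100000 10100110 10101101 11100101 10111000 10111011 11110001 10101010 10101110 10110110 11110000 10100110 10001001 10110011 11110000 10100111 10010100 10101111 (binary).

U+2752F

Offset 0: leading byte 0xE0 = 11100000 → 3-byte char #1 = E0 A4 A3.
Offset 3: leading byte 0xE5 = 11100101 → 3-byte char #2 = E5 A1 91.
Offset 6: leading byte 0xEE = 11101110 → 3-byte char #3 = EE B8 8B.
Offset 9: leading byte 0xE0 = 11100000 → 3-byte char #4 = E0 A6 AD.
Offset 12: leading byte 0xE5 = 11100101 → 3-byte char #5 = E5 B8 BB.
Offset 15: leading byte 0xF1 = 11110001 → 4-byte char #6 = F1 AA AE B6.
Offset 19: leading byte 0xF0 = 11110000 → 4-byte char #7 = F0 A6 89 B3.
Offset 23: leading byte 0xF0 = 11110000 → 4-byte char #8 = F0 A7 94 AF.
Leading byte 0xF0 = 11110000 matches 11110xxx → 4-byte sequence.
Byte 1: 0xF0 = 11110000, payload 000 (3 bits).
Byte 2: 0xA7 = 10100111 (10xxxxxx ✓), payload 100111.
Byte 3: 0x94 = 10010100 (10xxxxxx ✓), payload 010100.
Byte 4: 0xAF = 10101111 (10xxxxxx ✓), payload 101111.
Concatenate: 000100111010100101111 = 0x2752F (21 bits → U+2752F).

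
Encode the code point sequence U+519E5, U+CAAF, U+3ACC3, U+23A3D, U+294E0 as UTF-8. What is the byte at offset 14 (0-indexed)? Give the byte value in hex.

U+519E5 → 4-byte form F1 91 A7 A5 at offsets 0–3.
U+CAAF → 3-byte form EC AA AF at offsets 4–6.
U+3ACC3 → 4-byte form F0 BA B3 83 at offsets 7–10.
U+23A3D → 4-byte form F0 A3 A8 BD at offsets 11–14.
Offset 14 falls in char 4's range; it's byte 4 of F0 A3 A8 BD = 0xBD.

0xBD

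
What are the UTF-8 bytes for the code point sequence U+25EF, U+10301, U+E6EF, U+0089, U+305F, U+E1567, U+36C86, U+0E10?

E2 97 AF F0 90 8C 81 EE 9B AF C2 89 E3 81 9F F3 A1 95 A7 F0 B6 B2 86 E0 B8 90

U+25EF: 3-byte form → E2 97 AF.
U+10301: 4-byte form → F0 90 8C 81.
U+E6EF: 3-byte form → EE 9B AF.
U+0089: 2-byte form → C2 89.
U+305F: 3-byte form → E3 81 9F.
U+E1567: 4-byte form → F3 A1 95 A7.
U+36C86: 4-byte form → F0 B6 B2 86.
U+0E10: 3-byte form → E0 B8 90.
Concatenated (26 bytes): E2 97 AF F0 90 8C 81 EE 9B AF C2 89 E3 81 9F F3 A1 95 A7 F0 B6 B2 86 E0 B8 90.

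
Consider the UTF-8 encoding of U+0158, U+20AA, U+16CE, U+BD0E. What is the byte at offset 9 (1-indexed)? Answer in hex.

1-indexed offset 9 is 0-indexed offset 8.
U+0158 → 2-byte form C5 98 at offsets 0–1.
U+20AA → 3-byte form E2 82 AA at offsets 2–4.
U+16CE → 3-byte form E1 9B 8E at offsets 5–7.
U+BD0E → 3-byte form EB B4 8E at offsets 8–10.
Offset 8 falls in char 4's range; it's byte 1 of EB B4 8E = 0xEB.

0xEB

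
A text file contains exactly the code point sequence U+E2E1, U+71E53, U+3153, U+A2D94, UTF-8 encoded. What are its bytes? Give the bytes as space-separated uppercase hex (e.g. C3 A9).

U+E2E1: 3-byte form → EE 8B A1.
U+71E53: 4-byte form → F1 B1 B9 93.
U+3153: 3-byte form → E3 85 93.
U+A2D94: 4-byte form → F2 A2 B6 94.
Concatenated (14 bytes): EE 8B A1 F1 B1 B9 93 E3 85 93 F2 A2 B6 94.

EE 8B A1 F1 B1 B9 93 E3 85 93 F2 A2 B6 94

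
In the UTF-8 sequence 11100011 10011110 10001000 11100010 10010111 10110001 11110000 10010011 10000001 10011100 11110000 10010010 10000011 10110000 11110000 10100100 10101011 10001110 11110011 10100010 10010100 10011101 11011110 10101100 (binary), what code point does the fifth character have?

U+24ACE

Offset 0: leading byte 0xE3 = 11100011 → 3-byte char #1 = E3 9E 88.
Offset 3: leading byte 0xE2 = 11100010 → 3-byte char #2 = E2 97 B1.
Offset 6: leading byte 0xF0 = 11110000 → 4-byte char #3 = F0 93 81 9C.
Offset 10: leading byte 0xF0 = 11110000 → 4-byte char #4 = F0 92 83 B0.
Offset 14: leading byte 0xF0 = 11110000 → 4-byte char #5 = F0 A4 AB 8E.
Leading byte 0xF0 = 11110000 matches 11110xxx → 4-byte sequence.
Byte 1: 0xF0 = 11110000, payload 000 (3 bits).
Byte 2: 0xA4 = 10100100 (10xxxxxx ✓), payload 100100.
Byte 3: 0xAB = 10101011 (10xxxxxx ✓), payload 101011.
Byte 4: 0x8E = 10001110 (10xxxxxx ✓), payload 001110.
Concatenate: 000100100101011001110 = 0x24ACE (21 bits → U+24ACE).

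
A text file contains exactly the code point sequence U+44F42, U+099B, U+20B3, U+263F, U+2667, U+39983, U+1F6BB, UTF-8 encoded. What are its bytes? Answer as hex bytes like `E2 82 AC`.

F1 84 BD 82 E0 A6 9B E2 82 B3 E2 98 BF E2 99 A7 F0 B9 A6 83 F0 9F 9A BB

U+44F42: 4-byte form → F1 84 BD 82.
U+099B: 3-byte form → E0 A6 9B.
U+20B3: 3-byte form → E2 82 B3.
U+263F: 3-byte form → E2 98 BF.
U+2667: 3-byte form → E2 99 A7.
U+39983: 4-byte form → F0 B9 A6 83.
U+1F6BB: 4-byte form → F0 9F 9A BB.
Concatenated (24 bytes): F1 84 BD 82 E0 A6 9B E2 82 B3 E2 98 BF E2 99 A7 F0 B9 A6 83 F0 9F 9A BB.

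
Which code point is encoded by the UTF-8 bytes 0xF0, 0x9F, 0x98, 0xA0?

Leading byte 0xF0 = 11110000 matches 11110xxx → 4-byte sequence.
Byte 1: 0xF0 = 11110000, payload 000 (3 bits).
Byte 2: 0x9F = 10011111 (10xxxxxx ✓), payload 011111.
Byte 3: 0x98 = 10011000 (10xxxxxx ✓), payload 011000.
Byte 4: 0xA0 = 10100000 (10xxxxxx ✓), payload 100000.
Concatenate: 000011111011000100000 = 0x1F620 (21 bits → U+1F620).

U+1F620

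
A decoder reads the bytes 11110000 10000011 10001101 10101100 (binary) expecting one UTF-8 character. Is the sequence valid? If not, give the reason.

invalid (overlong encoding)

Leading byte 0xF0 = 11110000 → 4-byte form.
Continuation bytes all match 10xxxxxx. Payload decodes to 0x336C.
But 0x336C < 0x10000, the minimum for a 4-byte sequence — this is an overlong encoding.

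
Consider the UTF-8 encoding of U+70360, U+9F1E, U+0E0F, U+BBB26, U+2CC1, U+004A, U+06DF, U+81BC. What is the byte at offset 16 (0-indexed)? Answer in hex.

U+70360 → 4-byte form F1 B0 8D A0 at offsets 0–3.
U+9F1E → 3-byte form E9 BC 9E at offsets 4–6.
U+0E0F → 3-byte form E0 B8 8F at offsets 7–9.
U+BBB26 → 4-byte form F2 BB AC A6 at offsets 10–13.
U+2CC1 → 3-byte form E2 B3 81 at offsets 14–16.
Offset 16 falls in char 5's range; it's byte 3 of E2 B3 81 = 0x81.

0x81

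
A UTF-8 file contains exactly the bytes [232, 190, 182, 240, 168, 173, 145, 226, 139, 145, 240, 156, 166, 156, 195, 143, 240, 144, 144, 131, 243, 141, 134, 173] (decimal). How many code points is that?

Byte at offset 0: 0xE8 = 11101000 → 3-byte char (#1). Advance 3.
Byte at offset 3: 0xF0 = 11110000 → 4-byte char (#2). Advance 4.
Byte at offset 7: 0xE2 = 11100010 → 3-byte char (#3). Advance 3.
Byte at offset 10: 0xF0 = 11110000 → 4-byte char (#4). Advance 4.
Byte at offset 14: 0xC3 = 11000011 → 2-byte char (#5). Advance 2.
Byte at offset 16: 0xF0 = 11110000 → 4-byte char (#6). Advance 4.
Byte at offset 20: 0xF3 = 11110011 → 4-byte char (#7). Advance 4.
Reached end at offset 24 after 7 code points.

7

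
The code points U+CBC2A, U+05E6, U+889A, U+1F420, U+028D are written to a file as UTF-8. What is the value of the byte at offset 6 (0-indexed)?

U+CBC2A → 4-byte form F3 8B B0 AA at offsets 0–3.
U+05E6 → 2-byte form D7 A6 at offsets 4–5.
U+889A → 3-byte form E8 A2 9A at offsets 6–8.
Offset 6 falls in char 3's range; it's byte 1 of E8 A2 9A = 0xE8.

0xE8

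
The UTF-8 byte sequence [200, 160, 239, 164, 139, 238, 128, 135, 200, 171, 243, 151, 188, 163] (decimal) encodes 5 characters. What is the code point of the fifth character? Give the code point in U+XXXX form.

U+D7F23

Offset 0: leading byte 0xC8 = 11001000 → 2-byte char #1 = C8 A0.
Offset 2: leading byte 0xEF = 11101111 → 3-byte char #2 = EF A4 8B.
Offset 5: leading byte 0xEE = 11101110 → 3-byte char #3 = EE 80 87.
Offset 8: leading byte 0xC8 = 11001000 → 2-byte char #4 = C8 AB.
Offset 10: leading byte 0xF3 = 11110011 → 4-byte char #5 = F3 97 BC A3.
Leading byte 0xF3 = 11110011 matches 11110xxx → 4-byte sequence.
Byte 1: 0xF3 = 11110011, payload 011 (3 bits).
Byte 2: 0x97 = 10010111 (10xxxxxx ✓), payload 010111.
Byte 3: 0xBC = 10111100 (10xxxxxx ✓), payload 111100.
Byte 4: 0xA3 = 10100011 (10xxxxxx ✓), payload 100011.
Concatenate: 011010111111100100011 = 0xD7F23 (21 bits → U+D7F23).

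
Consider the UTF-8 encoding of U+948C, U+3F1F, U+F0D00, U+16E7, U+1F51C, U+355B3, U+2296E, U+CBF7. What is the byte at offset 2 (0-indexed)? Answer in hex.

0x8C

U+948C → 3-byte form E9 92 8C at offsets 0–2.
Offset 2 falls in char 1's range; it's byte 3 of E9 92 8C = 0x8C.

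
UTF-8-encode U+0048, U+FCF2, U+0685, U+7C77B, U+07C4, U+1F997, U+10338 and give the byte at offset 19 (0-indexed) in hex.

0xB8

U+0048 → 1-byte form 48 at offsets 0–0.
U+FCF2 → 3-byte form EF B3 B2 at offsets 1–3.
U+0685 → 2-byte form DA 85 at offsets 4–5.
U+7C77B → 4-byte form F1 BC 9D BB at offsets 6–9.
U+07C4 → 2-byte form DF 84 at offsets 10–11.
U+1F997 → 4-byte form F0 9F A6 97 at offsets 12–15.
U+10338 → 4-byte form F0 90 8C B8 at offsets 16–19.
Offset 19 falls in char 7's range; it's byte 4 of F0 90 8C B8 = 0xB8.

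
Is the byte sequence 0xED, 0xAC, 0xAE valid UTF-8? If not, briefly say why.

invalid (encodes a surrogate (U+D800–U+DFFF))

Structurally a 3-byte sequence; payload = 0xDB2E.
But 0xDB2E is in U+D800–U+DFFF, the surrogate range. Surrogates are not Unicode scalar values and are forbidden in UTF-8.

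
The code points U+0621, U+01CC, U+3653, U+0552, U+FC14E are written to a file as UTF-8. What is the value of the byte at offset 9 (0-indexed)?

U+0621 → 2-byte form D8 A1 at offsets 0–1.
U+01CC → 2-byte form C7 8C at offsets 2–3.
U+3653 → 3-byte form E3 99 93 at offsets 4–6.
U+0552 → 2-byte form D5 92 at offsets 7–8.
U+FC14E → 4-byte form F3 BC 85 8E at offsets 9–12.
Offset 9 falls in char 5's range; it's byte 1 of F3 BC 85 8E = 0xF3.

0xF3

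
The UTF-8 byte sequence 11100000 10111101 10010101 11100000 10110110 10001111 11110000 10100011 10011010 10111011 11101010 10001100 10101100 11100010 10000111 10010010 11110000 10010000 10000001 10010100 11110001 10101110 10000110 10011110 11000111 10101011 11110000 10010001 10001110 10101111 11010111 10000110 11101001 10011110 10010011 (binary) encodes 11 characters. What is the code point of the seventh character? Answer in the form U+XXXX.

U+6E19E

Offset 0: leading byte 0xE0 = 11100000 → 3-byte char #1 = E0 BD 95.
Offset 3: leading byte 0xE0 = 11100000 → 3-byte char #2 = E0 B6 8F.
Offset 6: leading byte 0xF0 = 11110000 → 4-byte char #3 = F0 A3 9A BB.
Offset 10: leading byte 0xEA = 11101010 → 3-byte char #4 = EA 8C AC.
Offset 13: leading byte 0xE2 = 11100010 → 3-byte char #5 = E2 87 92.
Offset 16: leading byte 0xF0 = 11110000 → 4-byte char #6 = F0 90 81 94.
Offset 20: leading byte 0xF1 = 11110001 → 4-byte char #7 = F1 AE 86 9E.
Leading byte 0xF1 = 11110001 matches 11110xxx → 4-byte sequence.
Byte 1: 0xF1 = 11110001, payload 001 (3 bits).
Byte 2: 0xAE = 10101110 (10xxxxxx ✓), payload 101110.
Byte 3: 0x86 = 10000110 (10xxxxxx ✓), payload 000110.
Byte 4: 0x9E = 10011110 (10xxxxxx ✓), payload 011110.
Concatenate: 001101110000110011110 = 0x6E19E (21 bits → U+6E19E).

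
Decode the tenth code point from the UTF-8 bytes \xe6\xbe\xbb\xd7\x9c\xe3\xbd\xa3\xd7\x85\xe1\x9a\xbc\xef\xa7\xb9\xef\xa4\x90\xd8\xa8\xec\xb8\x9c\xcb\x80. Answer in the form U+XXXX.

U+02C0

Offset 0: leading byte 0xE6 = 11100110 → 3-byte char #1 = E6 BE BB.
Offset 3: leading byte 0xD7 = 11010111 → 2-byte char #2 = D7 9C.
Offset 5: leading byte 0xE3 = 11100011 → 3-byte char #3 = E3 BD A3.
Offset 8: leading byte 0xD7 = 11010111 → 2-byte char #4 = D7 85.
Offset 10: leading byte 0xE1 = 11100001 → 3-byte char #5 = E1 9A BC.
Offset 13: leading byte 0xEF = 11101111 → 3-byte char #6 = EF A7 B9.
Offset 16: leading byte 0xEF = 11101111 → 3-byte char #7 = EF A4 90.
Offset 19: leading byte 0xD8 = 11011000 → 2-byte char #8 = D8 A8.
Offset 21: leading byte 0xEC = 11101100 → 3-byte char #9 = EC B8 9C.
Offset 24: leading byte 0xCB = 11001011 → 2-byte char #10 = CB 80.
Leading byte 0xCB = 11001011 matches 110xxxxx → 2-byte sequence.
Byte 1: 0xCB = 11001011, payload 01011 (5 bits).
Byte 2: 0x80 = 10000000 (10xxxxxx ✓), payload 000000.
Concatenate: 01011000000 = 0x2C0 (11 bits → U+02C0).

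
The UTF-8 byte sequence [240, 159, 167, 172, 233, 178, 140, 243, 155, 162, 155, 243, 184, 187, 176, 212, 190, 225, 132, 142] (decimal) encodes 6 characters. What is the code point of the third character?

Offset 0: leading byte 0xF0 = 11110000 → 4-byte char #1 = F0 9F A7 AC.
Offset 4: leading byte 0xE9 = 11101001 → 3-byte char #2 = E9 B2 8C.
Offset 7: leading byte 0xF3 = 11110011 → 4-byte char #3 = F3 9B A2 9B.
Leading byte 0xF3 = 11110011 matches 11110xxx → 4-byte sequence.
Byte 1: 0xF3 = 11110011, payload 011 (3 bits).
Byte 2: 0x9B = 10011011 (10xxxxxx ✓), payload 011011.
Byte 3: 0xA2 = 10100010 (10xxxxxx ✓), payload 100010.
Byte 4: 0x9B = 10011011 (10xxxxxx ✓), payload 011011.
Concatenate: 011011011100010011011 = 0xDB89B (21 bits → U+DB89B).

U+DB89B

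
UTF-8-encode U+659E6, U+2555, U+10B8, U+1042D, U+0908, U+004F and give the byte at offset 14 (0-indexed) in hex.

U+659E6 → 4-byte form F1 A5 A7 A6 at offsets 0–3.
U+2555 → 3-byte form E2 95 95 at offsets 4–6.
U+10B8 → 3-byte form E1 82 B8 at offsets 7–9.
U+1042D → 4-byte form F0 90 90 AD at offsets 10–13.
U+0908 → 3-byte form E0 A4 88 at offsets 14–16.
Offset 14 falls in char 5's range; it's byte 1 of E0 A4 88 = 0xE0.

0xE0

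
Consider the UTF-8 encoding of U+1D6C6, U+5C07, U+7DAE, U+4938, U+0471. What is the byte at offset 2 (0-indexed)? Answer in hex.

U+1D6C6 → 4-byte form F0 9D 9B 86 at offsets 0–3.
Offset 2 falls in char 1's range; it's byte 3 of F0 9D 9B 86 = 0x9B.

0x9B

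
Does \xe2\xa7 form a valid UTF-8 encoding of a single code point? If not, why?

Leading byte 0xE2 = 11100010 → 3-byte form, but only 2 bytes are present.

invalid (sequence truncated)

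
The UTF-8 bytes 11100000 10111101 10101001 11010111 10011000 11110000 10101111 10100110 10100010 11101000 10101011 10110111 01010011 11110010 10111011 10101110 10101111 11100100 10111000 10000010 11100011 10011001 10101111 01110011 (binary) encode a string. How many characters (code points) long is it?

9

Byte at offset 0: 0xE0 = 11100000 → 3-byte char (#1). Advance 3.
Byte at offset 3: 0xD7 = 11010111 → 2-byte char (#2). Advance 2.
Byte at offset 5: 0xF0 = 11110000 → 4-byte char (#3). Advance 4.
Byte at offset 9: 0xE8 = 11101000 → 3-byte char (#4). Advance 3.
Byte at offset 12: 0x53 = 01010011 → 1-byte char (#5). Advance 1.
Byte at offset 13: 0xF2 = 11110010 → 4-byte char (#6). Advance 4.
Byte at offset 17: 0xE4 = 11100100 → 3-byte char (#7). Advance 3.
Byte at offset 20: 0xE3 = 11100011 → 3-byte char (#8). Advance 3.
Byte at offset 23: 0x73 = 01110011 → 1-byte char (#9). Advance 1.
Reached end at offset 24 after 9 code points.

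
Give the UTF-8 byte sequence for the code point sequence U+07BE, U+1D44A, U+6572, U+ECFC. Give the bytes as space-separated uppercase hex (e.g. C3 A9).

U+07BE: 2-byte form → DE BE.
U+1D44A: 4-byte form → F0 9D 91 8A.
U+6572: 3-byte form → E6 95 B2.
U+ECFC: 3-byte form → EE B3 BC.
Concatenated (12 bytes): DE BE F0 9D 91 8A E6 95 B2 EE B3 BC.

DE BE F0 9D 91 8A E6 95 B2 EE B3 BC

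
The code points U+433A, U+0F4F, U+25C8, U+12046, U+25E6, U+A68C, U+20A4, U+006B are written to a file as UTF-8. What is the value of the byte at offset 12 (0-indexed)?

U+433A → 3-byte form E4 8C BA at offsets 0–2.
U+0F4F → 3-byte form E0 BD 8F at offsets 3–5.
U+25C8 → 3-byte form E2 97 88 at offsets 6–8.
U+12046 → 4-byte form F0 92 81 86 at offsets 9–12.
Offset 12 falls in char 4's range; it's byte 4 of F0 92 81 86 = 0x86.

0x86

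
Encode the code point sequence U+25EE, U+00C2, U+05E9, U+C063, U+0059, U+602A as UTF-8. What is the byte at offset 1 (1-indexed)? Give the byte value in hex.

0xE2

1-indexed offset 1 is 0-indexed offset 0.
U+25EE → 3-byte form E2 97 AE at offsets 0–2.
Offset 0 falls in char 1's range; it's byte 1 of E2 97 AE = 0xE2.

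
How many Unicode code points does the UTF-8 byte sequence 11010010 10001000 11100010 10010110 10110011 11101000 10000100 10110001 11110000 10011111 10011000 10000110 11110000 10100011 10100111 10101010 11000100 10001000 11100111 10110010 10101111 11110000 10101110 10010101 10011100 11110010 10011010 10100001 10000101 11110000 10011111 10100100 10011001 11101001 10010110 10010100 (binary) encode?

Byte at offset 0: 0xD2 = 11010010 → 2-byte char (#1). Advance 2.
Byte at offset 2: 0xE2 = 11100010 → 3-byte char (#2). Advance 3.
Byte at offset 5: 0xE8 = 11101000 → 3-byte char (#3). Advance 3.
Byte at offset 8: 0xF0 = 11110000 → 4-byte char (#4). Advance 4.
Byte at offset 12: 0xF0 = 11110000 → 4-byte char (#5). Advance 4.
Byte at offset 16: 0xC4 = 11000100 → 2-byte char (#6). Advance 2.
Byte at offset 18: 0xE7 = 11100111 → 3-byte char (#7). Advance 3.
Byte at offset 21: 0xF0 = 11110000 → 4-byte char (#8). Advance 4.
Byte at offset 25: 0xF2 = 11110010 → 4-byte char (#9). Advance 4.
Byte at offset 29: 0xF0 = 11110000 → 4-byte char (#10). Advance 4.
Byte at offset 33: 0xE9 = 11101001 → 3-byte char (#11). Advance 3.
Reached end at offset 36 after 11 code points.

11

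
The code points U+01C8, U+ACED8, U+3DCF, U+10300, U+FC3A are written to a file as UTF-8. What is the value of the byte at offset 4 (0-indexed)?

0xBB

U+01C8 → 2-byte form C7 88 at offsets 0–1.
U+ACED8 → 4-byte form F2 AC BB 98 at offsets 2–5.
Offset 4 falls in char 2's range; it's byte 3 of F2 AC BB 98 = 0xBB.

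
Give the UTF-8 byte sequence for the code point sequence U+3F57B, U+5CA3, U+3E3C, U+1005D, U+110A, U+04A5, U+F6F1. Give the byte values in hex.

U+3F57B: 4-byte form → F0 BF 95 BB.
U+5CA3: 3-byte form → E5 B2 A3.
U+3E3C: 3-byte form → E3 B8 BC.
U+1005D: 4-byte form → F0 90 81 9D.
U+110A: 3-byte form → E1 84 8A.
U+04A5: 2-byte form → D2 A5.
U+F6F1: 3-byte form → EF 9B B1.
Concatenated (22 bytes): F0 BF 95 BB E5 B2 A3 E3 B8 BC F0 90 81 9D E1 84 8A D2 A5 EF 9B B1.

F0 BF 95 BB E5 B2 A3 E3 B8 BC F0 90 81 9D E1 84 8A D2 A5 EF 9B B1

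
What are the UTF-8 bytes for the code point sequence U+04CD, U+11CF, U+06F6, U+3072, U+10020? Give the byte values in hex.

D3 8D E1 87 8F DB B6 E3 81 B2 F0 90 80 A0

U+04CD: 2-byte form → D3 8D.
U+11CF: 3-byte form → E1 87 8F.
U+06F6: 2-byte form → DB B6.
U+3072: 3-byte form → E3 81 B2.
U+10020: 4-byte form → F0 90 80 A0.
Concatenated (14 bytes): D3 8D E1 87 8F DB B6 E3 81 B2 F0 90 80 A0.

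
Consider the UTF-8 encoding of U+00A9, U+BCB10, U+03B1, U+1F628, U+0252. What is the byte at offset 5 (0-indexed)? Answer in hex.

0x90

U+00A9 → 2-byte form C2 A9 at offsets 0–1.
U+BCB10 → 4-byte form F2 BC AC 90 at offsets 2–5.
Offset 5 falls in char 2's range; it's byte 4 of F2 BC AC 90 = 0x90.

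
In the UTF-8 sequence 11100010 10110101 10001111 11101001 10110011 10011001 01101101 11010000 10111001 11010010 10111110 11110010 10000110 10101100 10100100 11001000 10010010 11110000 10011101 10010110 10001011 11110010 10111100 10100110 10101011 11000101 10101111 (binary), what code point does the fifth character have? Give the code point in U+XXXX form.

U+04BE

Offset 0: leading byte 0xE2 = 11100010 → 3-byte char #1 = E2 B5 8F.
Offset 3: leading byte 0xE9 = 11101001 → 3-byte char #2 = E9 B3 99.
Offset 6: leading byte 0x6D = 01101101 → 1-byte char #3 = 6D.
Offset 7: leading byte 0xD0 = 11010000 → 2-byte char #4 = D0 B9.
Offset 9: leading byte 0xD2 = 11010010 → 2-byte char #5 = D2 BE.
Leading byte 0xD2 = 11010010 matches 110xxxxx → 2-byte sequence.
Byte 1: 0xD2 = 11010010, payload 10010 (5 bits).
Byte 2: 0xBE = 10111110 (10xxxxxx ✓), payload 111110.
Concatenate: 10010111110 = 0x4BE (11 bits → U+04BE).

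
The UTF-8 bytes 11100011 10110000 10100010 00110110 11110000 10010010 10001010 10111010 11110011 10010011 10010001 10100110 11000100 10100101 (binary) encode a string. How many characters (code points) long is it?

5

Byte at offset 0: 0xE3 = 11100011 → 3-byte char (#1). Advance 3.
Byte at offset 3: 0x36 = 00110110 → 1-byte char (#2). Advance 1.
Byte at offset 4: 0xF0 = 11110000 → 4-byte char (#3). Advance 4.
Byte at offset 8: 0xF3 = 11110011 → 4-byte char (#4). Advance 4.
Byte at offset 12: 0xC4 = 11000100 → 2-byte char (#5). Advance 2.
Reached end at offset 14 after 5 code points.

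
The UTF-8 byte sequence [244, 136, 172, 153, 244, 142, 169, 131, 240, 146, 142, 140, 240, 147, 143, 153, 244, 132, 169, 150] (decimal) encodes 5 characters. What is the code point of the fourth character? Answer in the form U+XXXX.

U+133D9

Offset 0: leading byte 0xF4 = 11110100 → 4-byte char #1 = F4 88 AC 99.
Offset 4: leading byte 0xF4 = 11110100 → 4-byte char #2 = F4 8E A9 83.
Offset 8: leading byte 0xF0 = 11110000 → 4-byte char #3 = F0 92 8E 8C.
Offset 12: leading byte 0xF0 = 11110000 → 4-byte char #4 = F0 93 8F 99.
Leading byte 0xF0 = 11110000 matches 11110xxx → 4-byte sequence.
Byte 1: 0xF0 = 11110000, payload 000 (3 bits).
Byte 2: 0x93 = 10010011 (10xxxxxx ✓), payload 010011.
Byte 3: 0x8F = 10001111 (10xxxxxx ✓), payload 001111.
Byte 4: 0x99 = 10011001 (10xxxxxx ✓), payload 011001.
Concatenate: 000010011001111011001 = 0x133D9 (21 bits → U+133D9).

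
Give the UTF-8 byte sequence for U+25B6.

U+25B6 = 0x25B6 = 9654 decimal. In range U+0800–U+FFFF → 3-byte form: 1110xxxx 10xxxxxx 10xxxxxx.
Binary (16 bits): 0010010110110110.
Split 4+6+6: 0010 | 010110 | 110110.
Byte 1: 11100010 = 0xE2.
Byte 2: 10010110 = 0x96.
Byte 3: 10110110 = 0xB6.

E2 96 B6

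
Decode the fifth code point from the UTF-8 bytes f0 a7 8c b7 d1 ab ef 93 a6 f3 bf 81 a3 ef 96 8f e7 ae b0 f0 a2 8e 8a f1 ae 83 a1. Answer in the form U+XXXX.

U+F58F

Offset 0: leading byte 0xF0 = 11110000 → 4-byte char #1 = F0 A7 8C B7.
Offset 4: leading byte 0xD1 = 11010001 → 2-byte char #2 = D1 AB.
Offset 6: leading byte 0xEF = 11101111 → 3-byte char #3 = EF 93 A6.
Offset 9: leading byte 0xF3 = 11110011 → 4-byte char #4 = F3 BF 81 A3.
Offset 13: leading byte 0xEF = 11101111 → 3-byte char #5 = EF 96 8F.
Leading byte 0xEF = 11101111 matches 1110xxxx → 3-byte sequence.
Byte 1: 0xEF = 11101111, payload 1111 (4 bits).
Byte 2: 0x96 = 10010110 (10xxxxxx ✓), payload 010110.
Byte 3: 0x8F = 10001111 (10xxxxxx ✓), payload 001111.
Concatenate: 1111010110001111 = 0xF58F (16 bits → U+F58F).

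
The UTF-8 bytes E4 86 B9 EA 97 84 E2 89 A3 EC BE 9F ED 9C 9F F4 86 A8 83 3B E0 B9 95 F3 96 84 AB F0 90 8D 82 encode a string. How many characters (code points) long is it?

10

Byte at offset 0: 0xE4 = 11100100 → 3-byte char (#1). Advance 3.
Byte at offset 3: 0xEA = 11101010 → 3-byte char (#2). Advance 3.
Byte at offset 6: 0xE2 = 11100010 → 3-byte char (#3). Advance 3.
Byte at offset 9: 0xEC = 11101100 → 3-byte char (#4). Advance 3.
Byte at offset 12: 0xED = 11101101 → 3-byte char (#5). Advance 3.
Byte at offset 15: 0xF4 = 11110100 → 4-byte char (#6). Advance 4.
Byte at offset 19: 0x3B = 00111011 → 1-byte char (#7). Advance 1.
Byte at offset 20: 0xE0 = 11100000 → 3-byte char (#8). Advance 3.
Byte at offset 23: 0xF3 = 11110011 → 4-byte char (#9). Advance 4.
Byte at offset 27: 0xF0 = 11110000 → 4-byte char (#10). Advance 4.
Reached end at offset 31 after 10 code points.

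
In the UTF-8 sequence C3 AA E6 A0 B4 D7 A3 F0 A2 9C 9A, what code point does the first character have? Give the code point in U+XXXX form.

U+00EA

Offset 0: leading byte 0xC3 = 11000011 → 2-byte char #1 = C3 AA.
Leading byte 0xC3 = 11000011 matches 110xxxxx → 2-byte sequence.
Byte 1: 0xC3 = 11000011, payload 00011 (5 bits).
Byte 2: 0xAA = 10101010 (10xxxxxx ✓), payload 101010.
Concatenate: 00011101010 = 0xEA (11 bits → U+00EA).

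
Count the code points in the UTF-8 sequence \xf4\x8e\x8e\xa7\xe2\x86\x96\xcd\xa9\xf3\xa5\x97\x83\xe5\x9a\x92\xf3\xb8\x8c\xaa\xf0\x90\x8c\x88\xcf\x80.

Byte at offset 0: 0xF4 = 11110100 → 4-byte char (#1). Advance 4.
Byte at offset 4: 0xE2 = 11100010 → 3-byte char (#2). Advance 3.
Byte at offset 7: 0xCD = 11001101 → 2-byte char (#3). Advance 2.
Byte at offset 9: 0xF3 = 11110011 → 4-byte char (#4). Advance 4.
Byte at offset 13: 0xE5 = 11100101 → 3-byte char (#5). Advance 3.
Byte at offset 16: 0xF3 = 11110011 → 4-byte char (#6). Advance 4.
Byte at offset 20: 0xF0 = 11110000 → 4-byte char (#7). Advance 4.
Byte at offset 24: 0xCF = 11001111 → 2-byte char (#8). Advance 2.
Reached end at offset 26 after 8 code points.

8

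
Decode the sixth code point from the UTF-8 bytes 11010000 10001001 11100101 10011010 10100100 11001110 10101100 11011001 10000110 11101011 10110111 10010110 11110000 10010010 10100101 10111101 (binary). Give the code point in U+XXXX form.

U+1297D

Offset 0: leading byte 0xD0 = 11010000 → 2-byte char #1 = D0 89.
Offset 2: leading byte 0xE5 = 11100101 → 3-byte char #2 = E5 9A A4.
Offset 5: leading byte 0xCE = 11001110 → 2-byte char #3 = CE AC.
Offset 7: leading byte 0xD9 = 11011001 → 2-byte char #4 = D9 86.
Offset 9: leading byte 0xEB = 11101011 → 3-byte char #5 = EB B7 96.
Offset 12: leading byte 0xF0 = 11110000 → 4-byte char #6 = F0 92 A5 BD.
Leading byte 0xF0 = 11110000 matches 11110xxx → 4-byte sequence.
Byte 1: 0xF0 = 11110000, payload 000 (3 bits).
Byte 2: 0x92 = 10010010 (10xxxxxx ✓), payload 010010.
Byte 3: 0xA5 = 10100101 (10xxxxxx ✓), payload 100101.
Byte 4: 0xBD = 10111101 (10xxxxxx ✓), payload 111101.
Concatenate: 000010010100101111101 = 0x1297D (21 bits → U+1297D).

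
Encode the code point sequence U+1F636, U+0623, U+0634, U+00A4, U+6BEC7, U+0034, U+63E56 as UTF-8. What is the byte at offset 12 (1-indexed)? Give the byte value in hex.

1-indexed offset 12 is 0-indexed offset 11.
U+1F636 → 4-byte form F0 9F 98 B6 at offsets 0–3.
U+0623 → 2-byte form D8 A3 at offsets 4–5.
U+0634 → 2-byte form D8 B4 at offsets 6–7.
U+00A4 → 2-byte form C2 A4 at offsets 8–9.
U+6BEC7 → 4-byte form F1 AB BB 87 at offsets 10–13.
Offset 11 falls in char 5's range; it's byte 2 of F1 AB BB 87 = 0xAB.

0xAB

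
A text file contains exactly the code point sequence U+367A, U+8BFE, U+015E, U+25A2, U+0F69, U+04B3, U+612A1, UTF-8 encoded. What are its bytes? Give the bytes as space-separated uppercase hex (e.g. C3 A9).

E3 99 BA E8 AF BE C5 9E E2 96 A2 E0 BD A9 D2 B3 F1 A1 8A A1

U+367A: 3-byte form → E3 99 BA.
U+8BFE: 3-byte form → E8 AF BE.
U+015E: 2-byte form → C5 9E.
U+25A2: 3-byte form → E2 96 A2.
U+0F69: 3-byte form → E0 BD A9.
U+04B3: 2-byte form → D2 B3.
U+612A1: 4-byte form → F1 A1 8A A1.
Concatenated (20 bytes): E3 99 BA E8 AF BE C5 9E E2 96 A2 E0 BD A9 D2 B3 F1 A1 8A A1.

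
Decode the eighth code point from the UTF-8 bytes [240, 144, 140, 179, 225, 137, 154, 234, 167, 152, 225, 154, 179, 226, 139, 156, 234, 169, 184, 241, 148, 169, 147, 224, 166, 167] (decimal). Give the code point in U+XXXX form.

U+09A7

Offset 0: leading byte 0xF0 = 11110000 → 4-byte char #1 = F0 90 8C B3.
Offset 4: leading byte 0xE1 = 11100001 → 3-byte char #2 = E1 89 9A.
Offset 7: leading byte 0xEA = 11101010 → 3-byte char #3 = EA A7 98.
Offset 10: leading byte 0xE1 = 11100001 → 3-byte char #4 = E1 9A B3.
Offset 13: leading byte 0xE2 = 11100010 → 3-byte char #5 = E2 8B 9C.
Offset 16: leading byte 0xEA = 11101010 → 3-byte char #6 = EA A9 B8.
Offset 19: leading byte 0xF1 = 11110001 → 4-byte char #7 = F1 94 A9 93.
Offset 23: leading byte 0xE0 = 11100000 → 3-byte char #8 = E0 A6 A7.
Leading byte 0xE0 = 11100000 matches 1110xxxx → 3-byte sequence.
Byte 1: 0xE0 = 11100000, payload 0000 (4 bits).
Byte 2: 0xA6 = 10100110 (10xxxxxx ✓), payload 100110.
Byte 3: 0xA7 = 10100111 (10xxxxxx ✓), payload 100111.
Concatenate: 0000100110100111 = 0x9A7 (16 bits → U+09A7).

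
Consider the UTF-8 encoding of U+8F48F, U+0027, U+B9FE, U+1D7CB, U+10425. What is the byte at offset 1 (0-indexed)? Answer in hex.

U+8F48F → 4-byte form F2 8F 92 8F at offsets 0–3.
Offset 1 falls in char 1's range; it's byte 2 of F2 8F 92 8F = 0x8F.

0x8F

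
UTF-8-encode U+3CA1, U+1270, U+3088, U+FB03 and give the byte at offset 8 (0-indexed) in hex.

U+3CA1 → 3-byte form E3 B2 A1 at offsets 0–2.
U+1270 → 3-byte form E1 89 B0 at offsets 3–5.
U+3088 → 3-byte form E3 82 88 at offsets 6–8.
Offset 8 falls in char 3's range; it's byte 3 of E3 82 88 = 0x88.

0x88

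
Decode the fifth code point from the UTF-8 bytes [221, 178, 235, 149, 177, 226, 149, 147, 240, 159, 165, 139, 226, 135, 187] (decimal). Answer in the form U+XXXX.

U+21FB

Offset 0: leading byte 0xDD = 11011101 → 2-byte char #1 = DD B2.
Offset 2: leading byte 0xEB = 11101011 → 3-byte char #2 = EB 95 B1.
Offset 5: leading byte 0xE2 = 11100010 → 3-byte char #3 = E2 95 93.
Offset 8: leading byte 0xF0 = 11110000 → 4-byte char #4 = F0 9F A5 8B.
Offset 12: leading byte 0xE2 = 11100010 → 3-byte char #5 = E2 87 BB.
Leading byte 0xE2 = 11100010 matches 1110xxxx → 3-byte sequence.
Byte 1: 0xE2 = 11100010, payload 0010 (4 bits).
Byte 2: 0x87 = 10000111 (10xxxxxx ✓), payload 000111.
Byte 3: 0xBB = 10111011 (10xxxxxx ✓), payload 111011.
Concatenate: 0010000111111011 = 0x21FB (16 bits → U+21FB).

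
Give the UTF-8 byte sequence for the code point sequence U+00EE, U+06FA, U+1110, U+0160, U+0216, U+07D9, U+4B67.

C3 AE DB BA E1 84 90 C5 A0 C8 96 DF 99 E4 AD A7

U+00EE: 2-byte form → C3 AE.
U+06FA: 2-byte form → DB BA.
U+1110: 3-byte form → E1 84 90.
U+0160: 2-byte form → C5 A0.
U+0216: 2-byte form → C8 96.
U+07D9: 2-byte form → DF 99.
U+4B67: 3-byte form → E4 AD A7.
Concatenated (16 bytes): C3 AE DB BA E1 84 90 C5 A0 C8 96 DF 99 E4 AD A7.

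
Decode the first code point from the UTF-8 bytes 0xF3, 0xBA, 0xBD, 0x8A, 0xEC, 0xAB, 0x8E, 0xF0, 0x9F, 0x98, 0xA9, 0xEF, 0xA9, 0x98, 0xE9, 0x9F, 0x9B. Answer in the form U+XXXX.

U+FAF4A

Offset 0: leading byte 0xF3 = 11110011 → 4-byte char #1 = F3 BA BD 8A.
Leading byte 0xF3 = 11110011 matches 11110xxx → 4-byte sequence.
Byte 1: 0xF3 = 11110011, payload 011 (3 bits).
Byte 2: 0xBA = 10111010 (10xxxxxx ✓), payload 111010.
Byte 3: 0xBD = 10111101 (10xxxxxx ✓), payload 111101.
Byte 4: 0x8A = 10001010 (10xxxxxx ✓), payload 001010.
Concatenate: 011111010111101001010 = 0xFAF4A (21 bits → U+FAF4A).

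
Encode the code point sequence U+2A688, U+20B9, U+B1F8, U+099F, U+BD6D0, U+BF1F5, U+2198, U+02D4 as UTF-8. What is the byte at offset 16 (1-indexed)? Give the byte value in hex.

0x9B

1-indexed offset 16 is 0-indexed offset 15.
U+2A688 → 4-byte form F0 AA 9A 88 at offsets 0–3.
U+20B9 → 3-byte form E2 82 B9 at offsets 4–6.
U+B1F8 → 3-byte form EB 87 B8 at offsets 7–9.
U+099F → 3-byte form E0 A6 9F at offsets 10–12.
U+BD6D0 → 4-byte form F2 BD 9B 90 at offsets 13–16.
Offset 15 falls in char 5's range; it's byte 3 of F2 BD 9B 90 = 0x9B.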